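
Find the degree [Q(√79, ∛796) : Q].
[Q(√79, ∛796) : Q] = 6

Let L = Q(√79, ∛796). Since Q(√79) ⊂ L and [Q(√79):Q] = 2, the tower law gives 2 | [L:Q]. Likewise Q(∛796) ⊂ L with [Q(∛796):Q] = 3 (because 796 is not a perfect cube), so 3 | [L:Q]. As gcd(2,3) = 1, [L:Q] is divisible by 6. Conversely L is generated over Q by √79 and ∛796, so [L:Q] ≤ 2·3 = 6. Therefore [Q(√79, ∛796) : Q] = 6.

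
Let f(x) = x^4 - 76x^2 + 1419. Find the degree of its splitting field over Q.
[K : Q] = 4

Solving the quadratic in x^2: x^2 = (76 ± √(76^2 - 4·1419))/2 = (76 ± √100)/2 = (76 ± 10)/2, giving x^2 = 33 or x^2 = 43. So f(x) = (x^2 - 33)(x^2 - 43) and the roots of f are ±√33, ±√43. Hence the splitting field is K = Q(√33, √43). Since 33 and 43 are distinct squarefree integers > 1, their product 1419 is not a perfect square, so √43 ∉ Q(√33). By the tower law [K:Q] = [Q(√33,√43):Q(√33)] · [Q(√33):Q] = 2 · 2 = 4.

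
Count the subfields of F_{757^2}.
F_{757^2} has 2 subfields

The subfields of F_{p^n} are exactly the fields F_{p^d} for d | n (each is the fixed field of the unique index-d subgroup of Gal(F_{p^n}/F_p) ≅ Z/nZ). The divisors of n = 2 are {1, 2}, giving 2 subfields: F_{757^1}, F_{757^2}.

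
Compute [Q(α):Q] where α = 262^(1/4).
[Q(α):Q] = 4

α is a root of x^4 - 262. By Eisenstein's criterion at the prime p = 2 (which divides the constant term 262 but p^2 = 4 does not, since 262 is squarefree), x^4 - 262 is irreducible over Q. Hence [Q(α):Q] = 4.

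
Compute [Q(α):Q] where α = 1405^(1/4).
[Q(α):Q] = 4

α is a root of x^4 - 1405. By Eisenstein's criterion at the prime p = 5 (which divides the constant term 1405 but p^2 = 25 does not, since 1405 is squarefree), x^4 - 1405 is irreducible over Q. Hence [Q(α):Q] = 4.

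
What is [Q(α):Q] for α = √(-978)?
[Q(α):Q] = 2

[Q(α):Q] equals the degree of the minimal polynomial of α. Here α^2 = -978 and x^2 + 978 is irreducible (d = -978 is squarefree, ≠ 1, hence not a square), so deg(m_α) = 2. Thus [Q(α):Q] = 2.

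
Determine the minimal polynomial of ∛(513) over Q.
m_α(x) = x^3 - 513

α satisfies α^3 = 513, so x^3 - 513 annihilates α. By the rational root test, a rational root p/q (in lowest terms) of x^3 - 513 would satisfy p^3 = 513 q^3, forcing q = 1 and p^3 = 513; but 513 is not a perfect cube, contradiction. A monic cubic over Q with no rational root is irreducible (any nontrivial factorization would include a linear factor). Hence x^3 - 513 is the minimal polynomial of α, and in particular [Q(α):Q] = 3.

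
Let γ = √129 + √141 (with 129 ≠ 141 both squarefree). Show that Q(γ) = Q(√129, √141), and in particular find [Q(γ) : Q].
[Q(γ) : Q] = 4 (equivalently, Q(γ) = Q(√129, √141))

Obviously Q(γ) ⊆ Q(√129, √141), and [Q(√129, √141):Q] = 4 (since 129, 141 are distinct squarefree integers > 1 with 18189 not a perfect square). To show equality we compute the minimal polynomial of γ. From γ = √129 + √141: γ^2 = 129 + 2√(18189) + 141 = 270 + 2√(18189), so γ^2 - 270 = 2√(18189); squaring, (γ^2 - 270)^2 = 4·18189, i.e. γ^4 - 540γ^2 + 72900 - 72756 = 0, i.e. γ^4 - 540γ^2 + 144 = 0. So γ is a root of x^4 - 540x^2 + 144. This polynomial is irreducible over Q: it has no rational root (each ±√129 ± √141 is irrational), and any factorization into two quadratics over Q would force √(18189) ∈ Q (pairing opposite roots) or √129, √141 ∈ Q (other pairings), all impossible. Hence [Q(γ):Q] = 4 = [Q(√129, √141):Q], so Q(γ) = Q(√129, √141).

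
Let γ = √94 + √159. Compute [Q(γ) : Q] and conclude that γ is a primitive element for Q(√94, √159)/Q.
[Q(γ) : Q] = 4 (equivalently, Q(γ) = Q(√94, √159))

Obviously Q(γ) ⊆ Q(√94, √159), and [Q(√94, √159):Q] = 4 (since 94, 159 are distinct squarefree integers > 1 with 14946 not a perfect square). To show equality we compute the minimal polynomial of γ. From γ = √94 + √159: γ^2 = 94 + 2√(14946) + 159 = 253 + 2√(14946), so γ^2 - 253 = 2√(14946); squaring, (γ^2 - 253)^2 = 4·14946, i.e. γ^4 - 506γ^2 + 64009 - 59784 = 0, i.e. γ^4 - 506γ^2 + 4225 = 0. So γ is a root of x^4 - 506x^2 + 4225. This polynomial is irreducible over Q: it has no rational root (each ±√94 ± √159 is irrational), and any factorization into two quadratics over Q would force √(14946) ∈ Q (pairing opposite roots) or √94, √159 ∈ Q (other pairings), all impossible. Hence [Q(γ):Q] = 4 = [Q(√94, √159):Q], so Q(γ) = Q(√94, √159).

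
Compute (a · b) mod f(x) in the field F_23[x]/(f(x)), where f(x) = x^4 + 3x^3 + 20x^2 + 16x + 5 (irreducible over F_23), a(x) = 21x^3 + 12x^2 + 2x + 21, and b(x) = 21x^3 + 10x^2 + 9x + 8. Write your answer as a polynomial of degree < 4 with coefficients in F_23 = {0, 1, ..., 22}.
a · b ≡ 16x^3 + 10x^2 + 16x + 20 (mod f(x))

Multiply in F_23[x]: a(x)·b(x) = (21x^3 + 12x^2 + 2x + 21)·(21x^3 + 10x^2 + 9x + 8) = 4x^6 + 2x^5 + 6x^4 + x^3 + 2x^2 + 21x + 7. This has degree ≥ 4, so divide by f(x) over F_23: 4x^6 + 2x^5 + 6x^4 + x^3 + 2x^2 + 21x + 7 = (4x^2 + 13x + 2)·(x^4 + 3x^3 + 20x^2 + 16x + 5) + (16x^3 + 10x^2 + 16x + 20). Hence a·b ≡ 16x^3 + 10x^2 + 16x + 20 (mod f). (F_23[x]/(f) is a field with 23^4 = 279841 elements since f is irreducible of degree 4.)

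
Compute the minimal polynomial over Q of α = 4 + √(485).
m_α(x) = x^2 - 8x - 469

From α - 4 = √(485), squaring gives (α - 4)^2 = 485, i.e. α^2 - 8α + 16 = 485, so α^2 - 8α - 469 = 0. The discriminant of x^2 - 8x - 469 is (-8)^2 - 4·(-469) = 64 + 1876 = 1940, and 4·(485) is not a perfect square in Q since 485 is squarefree and ≠ 1. Hence x^2 - 8x - 469 is irreducible over Q and is the minimal polynomial of α.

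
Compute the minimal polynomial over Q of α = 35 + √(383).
m_α(x) = x^2 - 70x + 842

From α - 35 = √(383), squaring gives (α - 35)^2 = 383, i.e. α^2 - 70α + 1225 = 383, so α^2 - 70α + 842 = 0. The discriminant of x^2 - 70x + 842 is (-70)^2 - 4·(842) = 4900 - 3368 = 1532, and 4·(383) is not a perfect square in Q since 383 is squarefree and ≠ 1. Hence x^2 - 70x + 842 is irreducible over Q and is the minimal polynomial of α.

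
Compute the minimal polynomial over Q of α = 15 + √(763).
m_α(x) = x^2 - 30x - 538

From α - 15 = √(763), squaring gives (α - 15)^2 = 763, i.e. α^2 - 30α + 225 = 763, so α^2 - 30α - 538 = 0. The discriminant of x^2 - 30x - 538 is (-30)^2 - 4·(-538) = 900 + 2152 = 3052, and 4·(763) is not a perfect square in Q since 763 is squarefree and ≠ 1. Hence x^2 - 30x - 538 is irreducible over Q and is the minimal polynomial of α.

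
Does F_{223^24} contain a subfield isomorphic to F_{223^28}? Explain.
No: F_{223^28} is not a subfield of F_{223^24}

F_{p^m} embeds in F_{p^n} iff m | n. Here 28 ∤ 24 (since 24 = 0·28 + 24 with remainder 24 ≠ 0), so F_{223^28} is not a subfield of F_{223^24}. Equivalently: if it were, the tower law would give 28 = [F_{223^28}:F_223] dividing [F_{223^24}:F_223] = 24, contradiction.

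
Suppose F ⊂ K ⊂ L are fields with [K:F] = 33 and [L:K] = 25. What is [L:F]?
[L:F] = 825

The tower law says that for any tower of field extensions F ⊂ K ⊂ L with finite degrees, [L:F] = [L:K] · [K:F]. Here this gives [L:F] = 25 · 33 = 825.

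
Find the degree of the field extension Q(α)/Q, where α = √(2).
[Q(α):Q] = 2

[Q(α):Q] equals the degree of the minimal polynomial of α. Here α^2 = 2 and x^2 - 2 is irreducible (d = 2 is squarefree, ≠ 1, hence not a square), so deg(m_α) = 2. Thus [Q(α):Q] = 2.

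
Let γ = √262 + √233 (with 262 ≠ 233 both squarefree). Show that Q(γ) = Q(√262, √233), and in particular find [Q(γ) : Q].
[Q(γ) : Q] = 4 (equivalently, Q(γ) = Q(√262, √233))

Obviously Q(γ) ⊆ Q(√262, √233), and [Q(√262, √233):Q] = 4 (since 262, 233 are distinct squarefree integers > 1 with 61046 not a perfect square). To show equality we compute the minimal polynomial of γ. From γ = √262 + √233: γ^2 = 262 + 2√(61046) + 233 = 495 + 2√(61046), so γ^2 - 495 = 2√(61046); squaring, (γ^2 - 495)^2 = 4·61046, i.e. γ^4 - 990γ^2 + 245025 - 244184 = 0, i.e. γ^4 - 990γ^2 + 841 = 0. So γ is a root of x^4 - 990x^2 + 841. This polynomial is irreducible over Q: it has no rational root (each ±√262 ± √233 is irrational), and any factorization into two quadratics over Q would force √(61046) ∈ Q (pairing opposite roots) or √262, √233 ∈ Q (other pairings), all impossible. Hence [Q(γ):Q] = 4 = [Q(√262, √233):Q], so Q(γ) = Q(√262, √233).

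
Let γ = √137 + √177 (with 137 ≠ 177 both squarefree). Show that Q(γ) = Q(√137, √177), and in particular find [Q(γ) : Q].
[Q(γ) : Q] = 4 (equivalently, Q(γ) = Q(√137, √177))

Obviously Q(γ) ⊆ Q(√137, √177), and [Q(√137, √177):Q] = 4 (since 137, 177 are distinct squarefree integers > 1 with 24249 not a perfect square). To show equality we compute the minimal polynomial of γ. From γ = √137 + √177: γ^2 = 137 + 2√(24249) + 177 = 314 + 2√(24249), so γ^2 - 314 = 2√(24249); squaring, (γ^2 - 314)^2 = 4·24249, i.e. γ^4 - 628γ^2 + 98596 - 96996 = 0, i.e. γ^4 - 628γ^2 + 1600 = 0. So γ is a root of x^4 - 628x^2 + 1600. This polynomial is irreducible over Q: it has no rational root (each ±√137 ± √177 is irrational), and any factorization into two quadratics over Q would force √(24249) ∈ Q (pairing opposite roots) or √137, √177 ∈ Q (other pairings), all impossible. Hence [Q(γ):Q] = 4 = [Q(√137, √177):Q], so Q(γ) = Q(√137, √177).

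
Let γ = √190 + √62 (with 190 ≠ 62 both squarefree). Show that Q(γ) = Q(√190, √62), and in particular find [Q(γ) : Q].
[Q(γ) : Q] = 4 (equivalently, Q(γ) = Q(√190, √62))

Obviously Q(γ) ⊆ Q(√190, √62), and [Q(√190, √62):Q] = 4 (since 190, 62 are distinct squarefree integers > 1 with 11780 not a perfect square). To show equality we compute the minimal polynomial of γ. From γ = √190 + √62: γ^2 = 190 + 2√(11780) + 62 = 252 + 2√(11780), so γ^2 - 252 = 2√(11780); squaring, (γ^2 - 252)^2 = 4·11780, i.e. γ^4 - 504γ^2 + 63504 - 47120 = 0, i.e. γ^4 - 504γ^2 + 16384 = 0. So γ is a root of x^4 - 504x^2 + 16384. This polynomial is irreducible over Q: it has no rational root (each ±√190 ± √62 is irrational), and any factorization into two quadratics over Q would force √(11780) ∈ Q (pairing opposite roots) or √190, √62 ∈ Q (other pairings), all impossible. Hence [Q(γ):Q] = 4 = [Q(√190, √62):Q], so Q(γ) = Q(√190, √62).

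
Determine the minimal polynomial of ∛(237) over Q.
m_α(x) = x^3 - 237

α satisfies α^3 = 237, so x^3 - 237 annihilates α. By the rational root test, a rational root p/q (in lowest terms) of x^3 - 237 would satisfy p^3 = 237 q^3, forcing q = 1 and p^3 = 237; but 237 is not a perfect cube, contradiction. A monic cubic over Q with no rational root is irreducible (any nontrivial factorization would include a linear factor). Hence x^3 - 237 is the minimal polynomial of α, and in particular [Q(α):Q] = 3.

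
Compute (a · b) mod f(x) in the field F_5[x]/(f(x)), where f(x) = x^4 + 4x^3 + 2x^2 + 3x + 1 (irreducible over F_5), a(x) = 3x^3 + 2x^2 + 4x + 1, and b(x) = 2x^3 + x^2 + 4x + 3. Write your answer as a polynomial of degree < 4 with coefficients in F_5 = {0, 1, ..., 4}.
a · b ≡ 2x^3 + 2x^2 + 4x (mod f(x))

Multiply in F_5[x]: a(x)·b(x) = (3x^3 + 2x^2 + 4x + 1)·(2x^3 + x^2 + 4x + 3) = x^6 + 2x^5 + 2x^4 + 3x^3 + 3x^2 + x + 3. This has degree ≥ 4, so divide by f(x) over F_5: x^6 + 2x^5 + 2x^4 + 3x^3 + 3x^2 + x + 3 = (x^2 + 3x + 3)·(x^4 + 4x^3 + 2x^2 + 3x + 1) + (2x^3 + 2x^2 + 4x). Hence a·b ≡ 2x^3 + 2x^2 + 4x (mod f). (F_5[x]/(f) is a field with 5^4 = 625 elements since f is irreducible of degree 4.)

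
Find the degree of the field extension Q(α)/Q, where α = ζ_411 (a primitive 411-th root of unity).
[Q(α):Q] = 272

The minimal polynomial of ζ_411 over Q is the 411-th cyclotomic polynomial Φ_411(x), which is irreducible over Q and has degree φ(411) = 272. Hence [Q(α):Q] = φ(411) = 272.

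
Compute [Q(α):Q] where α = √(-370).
[Q(α):Q] = 2

[Q(α):Q] equals the degree of the minimal polynomial of α. Here α^2 = -370 and x^2 + 370 is irreducible (d = -370 is squarefree, ≠ 1, hence not a square), so deg(m_α) = 2. Thus [Q(α):Q] = 2.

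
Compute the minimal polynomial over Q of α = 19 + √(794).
m_α(x) = x^2 - 38x - 433

From α - 19 = √(794), squaring gives (α - 19)^2 = 794, i.e. α^2 - 38α + 361 = 794, so α^2 - 38α - 433 = 0. The discriminant of x^2 - 38x - 433 is (-38)^2 - 4·(-433) = 1444 + 1732 = 3176, and 4·(794) is not a perfect square in Q since 794 is squarefree and ≠ 1. Hence x^2 - 38x - 433 is irreducible over Q and is the minimal polynomial of α.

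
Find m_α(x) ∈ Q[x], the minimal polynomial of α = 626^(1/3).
m_α(x) = x^3 - 626

α satisfies α^3 = 626, so x^3 - 626 annihilates α. By the rational root test, a rational root p/q (in lowest terms) of x^3 - 626 would satisfy p^3 = 626 q^3, forcing q = 1 and p^3 = 626; but 626 is not a perfect cube, contradiction. A monic cubic over Q with no rational root is irreducible (any nontrivial factorization would include a linear factor). Hence x^3 - 626 is the minimal polynomial of α, and in particular [Q(α):Q] = 3.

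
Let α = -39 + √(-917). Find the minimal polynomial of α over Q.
m_α(x) = x^2 + 78x + 2438

From α + 39 = √(-917), squaring gives (α + 39)^2 = -917, i.e. α^2 + 78α + 1521 = -917, so α^2 + 78α + 2438 = 0. The discriminant of x^2 + 78x + 2438 is (78)^2 - 4·(2438) = 6084 - 9752 = -3668, and 4·(-917) is not a perfect square in Q since -917 is squarefree and ≠ 1. Hence x^2 + 78x + 2438 is irreducible over Q and is the minimal polynomial of α.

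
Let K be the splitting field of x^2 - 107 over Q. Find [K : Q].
[K : Q] = 2

f(x) = x^2 - 107 factors as (x - √107)(x + √107). The splitting field is K = Q(√107). Since 107 is squarefree and > 1, it is not a perfect square, so x^2 - 107 is irreducible over Q and [Q(√107) : Q] = 2. Hence [K : Q] = 2.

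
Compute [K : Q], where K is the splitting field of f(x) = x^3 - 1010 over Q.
[K : Q] = 6

The roots of x^3 - 1010 are ∛1010, ω∛1010, ω^2∛1010 where ω = e^(2πi/3) is a primitive cube root of unity, so K = Q(∛1010, ω). Now [Q(∛1010):Q] = 3 (since 1010 is not a perfect cube, x^3 - 1010 is irreducible) and [Q(ω):Q] = 2. Both 2 and 3 divide [K:Q], and [K:Q] ≤ 3·2 = 6, so [K:Q] = 6. (Equivalently: Q(∛1010) ⊂ R but ω ∉ R, so [K : Q(∛1010)] = 2.)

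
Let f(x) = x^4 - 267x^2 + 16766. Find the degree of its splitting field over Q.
[K : Q] = 4

Solving the quadratic in x^2: x^2 = (267 ± √(267^2 - 4·16766))/2 = (267 ± √4225)/2 = (267 ± 65)/2, giving x^2 = 166 or x^2 = 101. So f(x) = (x^2 - 166)(x^2 - 101) and the roots of f are ±√166, ±√101. Hence the splitting field is K = Q(√166, √101). Since 166 and 101 are distinct squarefree integers > 1, their product 16766 is not a perfect square, so √101 ∉ Q(√166). By the tower law [K:Q] = [Q(√166,√101):Q(√166)] · [Q(√166):Q] = 2 · 2 = 4.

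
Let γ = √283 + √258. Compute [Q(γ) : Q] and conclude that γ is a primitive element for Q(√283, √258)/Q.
[Q(γ) : Q] = 4 (equivalently, Q(γ) = Q(√283, √258))

Obviously Q(γ) ⊆ Q(√283, √258), and [Q(√283, √258):Q] = 4 (since 283, 258 are distinct squarefree integers > 1 with 73014 not a perfect square). To show equality we compute the minimal polynomial of γ. From γ = √283 + √258: γ^2 = 283 + 2√(73014) + 258 = 541 + 2√(73014), so γ^2 - 541 = 2√(73014); squaring, (γ^2 - 541)^2 = 4·73014, i.e. γ^4 - 1082γ^2 + 292681 - 292056 = 0, i.e. γ^4 - 1082γ^2 + 625 = 0. So γ is a root of x^4 - 1082x^2 + 625. This polynomial is irreducible over Q: it has no rational root (each ±√283 ± √258 is irrational), and any factorization into two quadratics over Q would force √(73014) ∈ Q (pairing opposite roots) or √283, √258 ∈ Q (other pairings), all impossible. Hence [Q(γ):Q] = 4 = [Q(√283, √258):Q], so Q(γ) = Q(√283, √258).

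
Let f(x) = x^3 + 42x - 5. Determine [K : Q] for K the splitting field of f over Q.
[K : Q] = 6

By the rational root test, any rational root of the monic integer polynomial f(x) = x^3 + 42x - 5 must be an integer dividing the constant term -5, i.e. one of ±{1, 5}. Evaluating: f(1) = 38, f(-1) = -48, f(5) = 330, f(-5) = -340; none is 0, so f has no rational root and is therefore irreducible over Q (a cubic with no linear factor over a field is irreducible). For an irreducible cubic, the Galois group is A_3 or S_3 according as the discriminant disc(f) = -4a^3 - 27b^2 = -4·(42)^3 - 27·(-5)^2 = -297027 is or is not a square in Q. Here disc(f) = -297027 is not a perfect square in Q, so the Galois group of f over Q is not contained in A_3 and must be all of S_3. The splitting field has degree |S_3| = 6 over Q, so [K : Q] = 6.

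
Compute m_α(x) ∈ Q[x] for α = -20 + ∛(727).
m_α(x) = x^3 + 60x^2 + 1200x + 7273

Set β = α + 20 = ∛(727), so β^3 = 727. Then (α + 20)^3 - 727 = 0, i.e. α is a root of g(x) = (x + 20)^3 - 727 = x^3 + 60x^2 + 1200x + 7273. Since g(x) = h(x + 20) where h(x) = x^3 - 727, and h is irreducible over Q (because 727 is not a perfect cube, so h has no rational root, and a monic cubic with no rational root is irreducible), g is also irreducible (irreducibility is preserved under the substitution x → x + 20). Hence m_α(x) = x^3 + 60x^2 + 1200x + 7273.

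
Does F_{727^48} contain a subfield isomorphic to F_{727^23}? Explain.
No: F_{727^23} is not a subfield of F_{727^48}

F_{p^m} embeds in F_{p^n} iff m | n. Here 23 ∤ 48 (since 48 = 2·23 + 2 with remainder 2 ≠ 0), so F_{727^23} is not a subfield of F_{727^48}. Equivalently: if it were, the tower law would give 23 = [F_{727^23}:F_727] dividing [F_{727^48}:F_727] = 48, contradiction.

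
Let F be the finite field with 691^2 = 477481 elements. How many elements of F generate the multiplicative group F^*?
There are φ(477480) = 121088 primitive elements

F_q^* is cyclic of order q - 1 = 477480. A cyclic group of order m has exactly φ(m) generators. Here m = 477480 = 2^3 · 3 · 5 · 23 · 173, so the number of primitive elements is φ(477480) = 121088.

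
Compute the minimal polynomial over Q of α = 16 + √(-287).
m_α(x) = x^2 - 32x + 543

From α - 16 = √(-287), squaring gives (α - 16)^2 = -287, i.e. α^2 - 32α + 256 = -287, so α^2 - 32α + 543 = 0. The discriminant of x^2 - 32x + 543 is (-32)^2 - 4·(543) = 1024 - 2172 = -1148, and 4·(-287) is not a perfect square in Q since -287 is squarefree and ≠ 1. Hence x^2 - 32x + 543 is irreducible over Q and is the minimal polynomial of α.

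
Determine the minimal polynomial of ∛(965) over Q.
m_α(x) = x^3 - 965

α satisfies α^3 = 965, so x^3 - 965 annihilates α. By the rational root test, a rational root p/q (in lowest terms) of x^3 - 965 would satisfy p^3 = 965 q^3, forcing q = 1 and p^3 = 965; but 965 is not a perfect cube, contradiction. A monic cubic over Q with no rational root is irreducible (any nontrivial factorization would include a linear factor). Hence x^3 - 965 is the minimal polynomial of α, and in particular [Q(α):Q] = 3.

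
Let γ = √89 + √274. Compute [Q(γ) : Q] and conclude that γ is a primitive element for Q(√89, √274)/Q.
[Q(γ) : Q] = 4 (equivalently, Q(γ) = Q(√89, √274))

Obviously Q(γ) ⊆ Q(√89, √274), and [Q(√89, √274):Q] = 4 (since 89, 274 are distinct squarefree integers > 1 with 24386 not a perfect square). To show equality we compute the minimal polynomial of γ. From γ = √89 + √274: γ^2 = 89 + 2√(24386) + 274 = 363 + 2√(24386), so γ^2 - 363 = 2√(24386); squaring, (γ^2 - 363)^2 = 4·24386, i.e. γ^4 - 726γ^2 + 131769 - 97544 = 0, i.e. γ^4 - 726γ^2 + 34225 = 0. So γ is a root of x^4 - 726x^2 + 34225. This polynomial is irreducible over Q: it has no rational root (each ±√89 ± √274 is irrational), and any factorization into two quadratics over Q would force √(24386) ∈ Q (pairing opposite roots) or √89, √274 ∈ Q (other pairings), all impossible. Hence [Q(γ):Q] = 4 = [Q(√89, √274):Q], so Q(γ) = Q(√89, √274).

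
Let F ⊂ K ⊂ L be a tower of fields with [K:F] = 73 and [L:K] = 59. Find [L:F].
[L:F] = 4307

The tower law says that for any tower of field extensions F ⊂ K ⊂ L with finite degrees, [L:F] = [L:K] · [K:F]. Here this gives [L:F] = 59 · 73 = 4307.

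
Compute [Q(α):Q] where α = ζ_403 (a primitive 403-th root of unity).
[Q(α):Q] = 360

The minimal polynomial of ζ_403 over Q is the 403-th cyclotomic polynomial Φ_403(x), which is irreducible over Q and has degree φ(403) = 360. Hence [Q(α):Q] = φ(403) = 360.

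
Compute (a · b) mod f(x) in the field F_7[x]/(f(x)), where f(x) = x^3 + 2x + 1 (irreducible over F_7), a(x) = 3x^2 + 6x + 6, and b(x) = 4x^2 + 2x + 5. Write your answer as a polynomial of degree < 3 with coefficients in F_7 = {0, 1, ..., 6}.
a · b ≡ 6x^2 + 5x (mod f(x))

Multiply in F_7[x]: a(x)·b(x) = (3x^2 + 6x + 6)·(4x^2 + 2x + 5) = 5x^4 + 2x^3 + 2x^2 + 2. This has degree ≥ 3, so divide by f(x) over F_7: 5x^4 + 2x^3 + 2x^2 + 2 = (5x + 2)·(x^3 + 2x + 1) + (6x^2 + 5x). Hence a·b ≡ 6x^2 + 5x (mod f). (F_7[x]/(f) is a field with 7^3 = 343 elements since f is irreducible of degree 3.)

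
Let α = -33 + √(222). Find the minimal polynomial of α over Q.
m_α(x) = x^2 + 66x + 867

From α + 33 = √(222), squaring gives (α + 33)^2 = 222, i.e. α^2 + 66α + 1089 = 222, so α^2 + 66α + 867 = 0. The discriminant of x^2 + 66x + 867 is (66)^2 - 4·(867) = 4356 - 3468 = 888, and 4·(222) is not a perfect square in Q since 222 is squarefree and ≠ 1. Hence x^2 + 66x + 867 is irreducible over Q and is the minimal polynomial of α.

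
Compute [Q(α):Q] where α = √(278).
[Q(α):Q] = 2

[Q(α):Q] equals the degree of the minimal polynomial of α. Here α^2 = 278 and x^2 - 278 is irreducible (d = 278 is squarefree, ≠ 1, hence not a square), so deg(m_α) = 2. Thus [Q(α):Q] = 2.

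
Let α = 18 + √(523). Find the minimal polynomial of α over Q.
m_α(x) = x^2 - 36x - 199

From α - 18 = √(523), squaring gives (α - 18)^2 = 523, i.e. α^2 - 36α + 324 = 523, so α^2 - 36α - 199 = 0. The discriminant of x^2 - 36x - 199 is (-36)^2 - 4·(-199) = 1296 + 796 = 2092, and 4·(523) is not a perfect square in Q since 523 is squarefree and ≠ 1. Hence x^2 - 36x - 199 is irreducible over Q and is the minimal polynomial of α.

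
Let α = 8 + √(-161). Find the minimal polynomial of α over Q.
m_α(x) = x^2 - 16x + 225

From α - 8 = √(-161), squaring gives (α - 8)^2 = -161, i.e. α^2 - 16α + 64 = -161, so α^2 - 16α + 225 = 0. The discriminant of x^2 - 16x + 225 is (-16)^2 - 4·(225) = 256 - 900 = -644, and 4·(-161) is not a perfect square in Q since -161 is squarefree and ≠ 1. Hence x^2 - 16x + 225 is irreducible over Q and is the minimal polynomial of α.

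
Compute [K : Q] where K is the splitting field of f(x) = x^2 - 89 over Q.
[K : Q] = 2

f(x) = x^2 - 89 factors as (x - √89)(x + √89). The splitting field is K = Q(√89). Since 89 is squarefree and > 1, it is not a perfect square, so x^2 - 89 is irreducible over Q and [Q(√89) : Q] = 2. Hence [K : Q] = 2.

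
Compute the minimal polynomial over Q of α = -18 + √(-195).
m_α(x) = x^2 + 36x + 519

From α + 18 = √(-195), squaring gives (α + 18)^2 = -195, i.e. α^2 + 36α + 324 = -195, so α^2 + 36α + 519 = 0. The discriminant of x^2 + 36x + 519 is (36)^2 - 4·(519) = 1296 - 2076 = -780, and 4·(-195) is not a perfect square in Q since -195 is squarefree and ≠ 1. Hence x^2 + 36x + 519 is irreducible over Q and is the minimal polynomial of α.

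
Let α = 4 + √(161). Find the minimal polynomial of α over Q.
m_α(x) = x^2 - 8x - 145

From α - 4 = √(161), squaring gives (α - 4)^2 = 161, i.e. α^2 - 8α + 16 = 161, so α^2 - 8α - 145 = 0. The discriminant of x^2 - 8x - 145 is (-8)^2 - 4·(-145) = 64 + 580 = 644, and 4·(161) is not a perfect square in Q since 161 is squarefree and ≠ 1. Hence x^2 - 8x - 145 is irreducible over Q and is the minimal polynomial of α.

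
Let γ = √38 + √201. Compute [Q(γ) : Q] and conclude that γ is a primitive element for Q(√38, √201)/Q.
[Q(γ) : Q] = 4 (equivalently, Q(γ) = Q(√38, √201))

Obviously Q(γ) ⊆ Q(√38, √201), and [Q(√38, √201):Q] = 4 (since 38, 201 are distinct squarefree integers > 1 with 7638 not a perfect square). To show equality we compute the minimal polynomial of γ. From γ = √38 + √201: γ^2 = 38 + 2√(7638) + 201 = 239 + 2√(7638), so γ^2 - 239 = 2√(7638); squaring, (γ^2 - 239)^2 = 4·7638, i.e. γ^4 - 478γ^2 + 57121 - 30552 = 0, i.e. γ^4 - 478γ^2 + 26569 = 0. So γ is a root of x^4 - 478x^2 + 26569. This polynomial is irreducible over Q: it has no rational root (each ±√38 ± √201 is irrational), and any factorization into two quadratics over Q would force √(7638) ∈ Q (pairing opposite roots) or √38, √201 ∈ Q (other pairings), all impossible. Hence [Q(γ):Q] = 4 = [Q(√38, √201):Q], so Q(γ) = Q(√38, √201).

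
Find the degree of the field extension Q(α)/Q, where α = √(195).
[Q(α):Q] = 2

[Q(α):Q] equals the degree of the minimal polynomial of α. Here α^2 = 195 and x^2 - 195 is irreducible (d = 195 is squarefree, ≠ 1, hence not a square), so deg(m_α) = 2. Thus [Q(α):Q] = 2.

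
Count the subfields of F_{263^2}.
F_{263^2} has 2 subfields

The subfields of F_{p^n} are exactly the fields F_{p^d} for d | n (each is the fixed field of the unique index-d subgroup of Gal(F_{p^n}/F_p) ≅ Z/nZ). The divisors of n = 2 are {1, 2}, giving 2 subfields: F_{263^1}, F_{263^2}.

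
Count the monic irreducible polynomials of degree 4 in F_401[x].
There are 6464200200 monic irreducible polynomials of degree 4 over F_401

Each element of F_{401^4} that lies in no proper subfield is a root of exactly one monic irreducible of degree 4 over F_401, and each such polynomial has 4 distinct roots in F_{401^4}. By Möbius inversion the count is N_401(4) = (1/4) Σ_{d|4} μ(4/d) · 401^d = (1/4)(μ(4)·401^1 + μ(2)·401^2 + μ(1)·401^4) = 25856800800/4 = 6464200200.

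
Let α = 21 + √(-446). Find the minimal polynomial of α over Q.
m_α(x) = x^2 - 42x + 887

From α - 21 = √(-446), squaring gives (α - 21)^2 = -446, i.e. α^2 - 42α + 441 = -446, so α^2 - 42α + 887 = 0. The discriminant of x^2 - 42x + 887 is (-42)^2 - 4·(887) = 1764 - 3548 = -1784, and 4·(-446) is not a perfect square in Q since -446 is squarefree and ≠ 1. Hence x^2 - 42x + 887 is irreducible over Q and is the minimal polynomial of α.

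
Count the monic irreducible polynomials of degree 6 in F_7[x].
There are 19544 monic irreducible polynomials of degree 6 over F_7

Each element of F_{7^6} that lies in no proper subfield is a root of exactly one monic irreducible of degree 6 over F_7, and each such polynomial has 6 distinct roots in F_{7^6}. By Möbius inversion the count is N_7(6) = (1/6) Σ_{d|6} μ(6/d) · 7^d = (1/6)(μ(6)·7^1 + μ(3)·7^2 + μ(2)·7^3 + μ(1)·7^6) = 117264/6 = 19544.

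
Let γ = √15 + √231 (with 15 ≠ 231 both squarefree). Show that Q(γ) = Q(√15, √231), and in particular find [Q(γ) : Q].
[Q(γ) : Q] = 4 (equivalently, Q(γ) = Q(√15, √231))

Obviously Q(γ) ⊆ Q(√15, √231), and [Q(√15, √231):Q] = 4 (since 15, 231 are distinct squarefree integers > 1 with 3465 not a perfect square). To show equality we compute the minimal polynomial of γ. From γ = √15 + √231: γ^2 = 15 + 2√(3465) + 231 = 246 + 2√(3465), so γ^2 - 246 = 2√(3465); squaring, (γ^2 - 246)^2 = 4·3465, i.e. γ^4 - 492γ^2 + 60516 - 13860 = 0, i.e. γ^4 - 492γ^2 + 46656 = 0. So γ is a root of x^4 - 492x^2 + 46656. This polynomial is irreducible over Q: it has no rational root (each ±√15 ± √231 is irrational), and any factorization into two quadratics over Q would force √(3465) ∈ Q (pairing opposite roots) or √15, √231 ∈ Q (other pairings), all impossible. Hence [Q(γ):Q] = 4 = [Q(√15, √231):Q], so Q(γ) = Q(√15, √231).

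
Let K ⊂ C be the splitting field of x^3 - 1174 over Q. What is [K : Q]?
[K : Q] = 6

The roots of x^3 - 1174 are ∛1174, ω∛1174, ω^2∛1174 where ω = e^(2πi/3) is a primitive cube root of unity, so K = Q(∛1174, ω). Now [Q(∛1174):Q] = 3 (since 1174 is not a perfect cube, x^3 - 1174 is irreducible) and [Q(ω):Q] = 2. Both 2 and 3 divide [K:Q], and [K:Q] ≤ 3·2 = 6, so [K:Q] = 6. (Equivalently: Q(∛1174) ⊂ R but ω ∉ R, so [K : Q(∛1174)] = 2.)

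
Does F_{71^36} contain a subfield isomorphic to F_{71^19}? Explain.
No: F_{71^19} is not a subfield of F_{71^36}

F_{p^m} embeds in F_{p^n} iff m | n. Here 19 ∤ 36 (since 36 = 1·19 + 17 with remainder 17 ≠ 0), so F_{71^19} is not a subfield of F_{71^36}. Equivalently: if it were, the tower law would give 19 = [F_{71^19}:F_71] dividing [F_{71^36}:F_71] = 36, contradiction.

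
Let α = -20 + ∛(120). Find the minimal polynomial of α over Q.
m_α(x) = x^3 + 60x^2 + 1200x + 7880

Set β = α + 20 = ∛(120), so β^3 = 120. Then (α + 20)^3 - 120 = 0, i.e. α is a root of g(x) = (x + 20)^3 - 120 = x^3 + 60x^2 + 1200x + 7880. Since g(x) = h(x + 20) where h(x) = x^3 - 120, and h is irreducible over Q (because 120 is not a perfect cube, so h has no rational root, and a monic cubic with no rational root is irreducible), g is also irreducible (irreducibility is preserved under the substitution x → x + 20). Hence m_α(x) = x^3 + 60x^2 + 1200x + 7880.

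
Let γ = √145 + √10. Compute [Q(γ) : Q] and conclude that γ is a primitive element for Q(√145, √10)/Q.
[Q(γ) : Q] = 4 (equivalently, Q(γ) = Q(√145, √10))

Obviously Q(γ) ⊆ Q(√145, √10), and [Q(√145, √10):Q] = 4 (since 145, 10 are distinct squarefree integers > 1 with 1450 not a perfect square). To show equality we compute the minimal polynomial of γ. From γ = √145 + √10: γ^2 = 145 + 2√(1450) + 10 = 155 + 2√(1450), so γ^2 - 155 = 2√(1450); squaring, (γ^2 - 155)^2 = 4·1450, i.e. γ^4 - 310γ^2 + 24025 - 5800 = 0, i.e. γ^4 - 310γ^2 + 18225 = 0. So γ is a root of x^4 - 310x^2 + 18225. This polynomial is irreducible over Q: it has no rational root (each ±√145 ± √10 is irrational), and any factorization into two quadratics over Q would force √(1450) ∈ Q (pairing opposite roots) or √145, √10 ∈ Q (other pairings), all impossible. Hence [Q(γ):Q] = 4 = [Q(√145, √10):Q], so Q(γ) = Q(√145, √10).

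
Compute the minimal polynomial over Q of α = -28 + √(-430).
m_α(x) = x^2 + 56x + 1214

From α + 28 = √(-430), squaring gives (α + 28)^2 = -430, i.e. α^2 + 56α + 784 = -430, so α^2 + 56α + 1214 = 0. The discriminant of x^2 + 56x + 1214 is (56)^2 - 4·(1214) = 3136 - 4856 = -1720, and 4·(-430) is not a perfect square in Q since -430 is squarefree and ≠ 1. Hence x^2 + 56x + 1214 is irreducible over Q and is the minimal polynomial of α.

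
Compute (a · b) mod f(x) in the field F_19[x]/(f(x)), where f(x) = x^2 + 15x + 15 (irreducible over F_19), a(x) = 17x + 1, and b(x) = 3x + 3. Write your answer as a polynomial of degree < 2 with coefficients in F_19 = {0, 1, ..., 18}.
a · b ≡ 11x + 17 (mod f(x))

Multiply in F_19[x]: a(x)·b(x) = (17x + 1)·(3x + 3) = 13x^2 + 16x + 3. This has degree ≥ 2, so divide by f(x) over F_19: 13x^2 + 16x + 3 = (13)·(x^2 + 15x + 15) + (11x + 17). Hence a·b ≡ 11x + 17 (mod f). (F_19[x]/(f) is a field with 19^2 = 361 elements since f is irreducible of degree 2.)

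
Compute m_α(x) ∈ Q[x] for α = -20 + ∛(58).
m_α(x) = x^3 + 60x^2 + 1200x + 7942

Set β = α + 20 = ∛(58), so β^3 = 58. Then (α + 20)^3 - 58 = 0, i.e. α is a root of g(x) = (x + 20)^3 - 58 = x^3 + 60x^2 + 1200x + 7942. Since g(x) = h(x + 20) where h(x) = x^3 - 58, and h is irreducible over Q (because 58 is not a perfect cube, so h has no rational root, and a monic cubic with no rational root is irreducible), g is also irreducible (irreducibility is preserved under the substitution x → x + 20). Hence m_α(x) = x^3 + 60x^2 + 1200x + 7942.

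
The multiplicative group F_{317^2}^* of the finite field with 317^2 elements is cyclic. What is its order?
|F_{317^2}^*| = 100488

F_{317^2} has 317^2 = 100489 elements; its multiplicative group consists of all nonzero elements, so |F_{317^2}^*| = 100489 - 1 = 100488. (It is cyclic since any finite subgroup of the multiplicative group of a field is cyclic.)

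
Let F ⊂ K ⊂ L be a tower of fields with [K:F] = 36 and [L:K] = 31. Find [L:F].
[L:F] = 1116

The tower law says that for any tower of field extensions F ⊂ K ⊂ L with finite degrees, [L:F] = [L:K] · [K:F]. Here this gives [L:F] = 31 · 36 = 1116.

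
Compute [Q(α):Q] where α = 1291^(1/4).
[Q(α):Q] = 4

α is a root of x^4 - 1291. By Eisenstein's criterion at the prime p = 1291 (which divides the constant term 1291 but p^2 = 1666681 does not, since 1291 is squarefree), x^4 - 1291 is irreducible over Q. Hence [Q(α):Q] = 4.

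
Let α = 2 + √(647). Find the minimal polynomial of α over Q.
m_α(x) = x^2 - 4x - 643

From α - 2 = √(647), squaring gives (α - 2)^2 = 647, i.e. α^2 - 4α + 4 = 647, so α^2 - 4α - 643 = 0. The discriminant of x^2 - 4x - 643 is (-4)^2 - 4·(-643) = 16 + 2572 = 2588, and 4·(647) is not a perfect square in Q since 647 is squarefree and ≠ 1. Hence x^2 - 4x - 643 is irreducible over Q and is the minimal polynomial of α.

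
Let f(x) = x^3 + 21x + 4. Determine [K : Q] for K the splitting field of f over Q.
[K : Q] = 6

By the rational root test, any rational root of the monic integer polynomial f(x) = x^3 + 21x + 4 must be an integer dividing the constant term 4, i.e. one of ±{1, 2, 4}. Evaluating: f(1) = 26, f(-1) = -18, f(2) = 54, f(-2) = -46, f(4) = 152, f(-4) = -144; none is 0, so f has no rational root and is therefore irreducible over Q (a cubic with no linear factor over a field is irreducible). For an irreducible cubic, the Galois group is A_3 or S_3 according as the discriminant disc(f) = -4a^3 - 27b^2 = -4·(21)^3 - 27·(4)^2 = -37476 is or is not a square in Q. Here disc(f) = -37476 is not a perfect square in Q, so the Galois group of f over Q is not contained in A_3 and must be all of S_3. The splitting field has degree |S_3| = 6 over Q, so [K : Q] = 6.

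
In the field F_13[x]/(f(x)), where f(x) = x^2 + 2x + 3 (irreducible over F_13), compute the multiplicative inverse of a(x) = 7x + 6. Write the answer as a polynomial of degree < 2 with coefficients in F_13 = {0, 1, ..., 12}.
a(x)^(-1) ≡ 4x + 12 (mod f(x))

Since f is irreducible over F_13, F_13[x]/(f) is a field and a(x) ≠ 0 has an inverse. Apply the extended Euclidean algorithm to f(x) and a(x) in F_13[x]: f(x) = (2x + 6)·a(x) + (6). The last nonzero remainder is the constant 6 = gcd(f, a) in F_13. Back-substituting through the division chain expresses 6 = s(x)·a(x) + t(x)·f(x) with s(x) ≡ 11x + 7 (mod f), so (11x + 7)·a(x) ≡ 6 (mod f). Multiplying by 6^(-1) ≡ 11 in F_13 gives a(x)^(-1) ≡ 11·(11x + 7) ≡ 4x + 12 (mod f). Check: (7x + 6)·(4x + 12) = 2x^2 + 4x + 7 ≡ 1 (mod x^2 + 2x + 3).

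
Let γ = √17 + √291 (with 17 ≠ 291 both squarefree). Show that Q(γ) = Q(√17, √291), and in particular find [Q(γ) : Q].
[Q(γ) : Q] = 4 (equivalently, Q(γ) = Q(√17, √291))

Obviously Q(γ) ⊆ Q(√17, √291), and [Q(√17, √291):Q] = 4 (since 17, 291 are distinct squarefree integers > 1 with 4947 not a perfect square). To show equality we compute the minimal polynomial of γ. From γ = √17 + √291: γ^2 = 17 + 2√(4947) + 291 = 308 + 2√(4947), so γ^2 - 308 = 2√(4947); squaring, (γ^2 - 308)^2 = 4·4947, i.e. γ^4 - 616γ^2 + 94864 - 19788 = 0, i.e. γ^4 - 616γ^2 + 75076 = 0. So γ is a root of x^4 - 616x^2 + 75076. This polynomial is irreducible over Q: it has no rational root (each ±√17 ± √291 is irrational), and any factorization into two quadratics over Q would force √(4947) ∈ Q (pairing opposite roots) or √17, √291 ∈ Q (other pairings), all impossible. Hence [Q(γ):Q] = 4 = [Q(√17, √291):Q], so Q(γ) = Q(√17, √291).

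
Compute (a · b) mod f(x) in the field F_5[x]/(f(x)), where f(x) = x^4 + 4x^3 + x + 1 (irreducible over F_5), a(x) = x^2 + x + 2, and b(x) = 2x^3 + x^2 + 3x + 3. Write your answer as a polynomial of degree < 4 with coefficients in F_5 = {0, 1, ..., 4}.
a · b ≡ 3x^3 + x^2 + 2x + 1 (mod f(x))

Multiply in F_5[x]: a(x)·b(x) = (x^2 + x + 2)·(2x^3 + x^2 + 3x + 3) = 2x^5 + 3x^4 + 3x^3 + 3x^2 + 4x + 1. This has degree ≥ 4, so divide by f(x) over F_5: 2x^5 + 3x^4 + 3x^3 + 3x^2 + 4x + 1 = (2x)·(x^4 + 4x^3 + x + 1) + (3x^3 + x^2 + 2x + 1). Hence a·b ≡ 3x^3 + x^2 + 2x + 1 (mod f). (F_5[x]/(f) is a field with 5^4 = 625 elements since f is irreducible of degree 4.)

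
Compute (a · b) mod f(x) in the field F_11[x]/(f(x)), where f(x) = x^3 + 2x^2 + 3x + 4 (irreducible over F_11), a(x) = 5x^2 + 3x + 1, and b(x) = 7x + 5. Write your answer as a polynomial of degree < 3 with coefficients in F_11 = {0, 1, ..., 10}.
a · b ≡ 9x^2 + 5x + 8 (mod f(x))

Multiply in F_11[x]: a(x)·b(x) = (5x^2 + 3x + 1)·(7x + 5) = 2x^3 + 2x^2 + 5. This has degree ≥ 3, so divide by f(x) over F_11: 2x^3 + 2x^2 + 5 = (2)·(x^3 + 2x^2 + 3x + 4) + (9x^2 + 5x + 8). Hence a·b ≡ 9x^2 + 5x + 8 (mod f). (F_11[x]/(f) is a field with 11^3 = 1331 elements since f is irreducible of degree 3.)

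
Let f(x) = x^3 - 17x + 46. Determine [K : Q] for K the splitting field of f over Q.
[K : Q] = 6

By the rational root test, any rational root of the monic integer polynomial f(x) = x^3 - 17x + 46 must be an integer dividing the constant term 46, i.e. one of ±{1, 2, 23, 46}. Evaluating: f(1) = 30, f(-1) = 62, f(2) = 20, f(-2) = 72, f(23) = 11822, f(-23) = -11730, f(46) = 96600, f(-46) = -96508; none is 0, so f has no rational root and is therefore irreducible over Q (a cubic with no linear factor over a field is irreducible). For an irreducible cubic, the Galois group is A_3 or S_3 according as the discriminant disc(f) = -4a^3 - 27b^2 = -4·(-17)^3 - 27·(46)^2 = -37480 is or is not a square in Q. Here disc(f) = -37480 is not a perfect square in Q, so the Galois group of f over Q is not contained in A_3 and must be all of S_3. The splitting field has degree |S_3| = 6 over Q, so [K : Q] = 6.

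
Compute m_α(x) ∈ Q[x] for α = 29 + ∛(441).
m_α(x) = x^3 - 87x^2 + 2523x - 24830

Set β = α - 29 = ∛(441), so β^3 = 441. Then (α - 29)^3 - 441 = 0, i.e. α is a root of g(x) = (x - 29)^3 - 441 = x^3 - 87x^2 + 2523x - 24830. Since g(x) = h(x - 29) where h(x) = x^3 - 441, and h is irreducible over Q (because 441 is not a perfect cube, so h has no rational root, and a monic cubic with no rational root is irreducible), g is also irreducible (irreducibility is preserved under the substitution x → x - 29). Hence m_α(x) = x^3 - 87x^2 + 2523x - 24830.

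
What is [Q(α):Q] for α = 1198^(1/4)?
[Q(α):Q] = 4

α is a root of x^4 - 1198. By Eisenstein's criterion at the prime p = 2 (which divides the constant term 1198 but p^2 = 4 does not, since 1198 is squarefree), x^4 - 1198 is irreducible over Q. Hence [Q(α):Q] = 4.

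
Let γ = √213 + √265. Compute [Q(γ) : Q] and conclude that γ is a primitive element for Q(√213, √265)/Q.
[Q(γ) : Q] = 4 (equivalently, Q(γ) = Q(√213, √265))

Obviously Q(γ) ⊆ Q(√213, √265), and [Q(√213, √265):Q] = 4 (since 213, 265 are distinct squarefree integers > 1 with 56445 not a perfect square). To show equality we compute the minimal polynomial of γ. From γ = √213 + √265: γ^2 = 213 + 2√(56445) + 265 = 478 + 2√(56445), so γ^2 - 478 = 2√(56445); squaring, (γ^2 - 478)^2 = 4·56445, i.e. γ^4 - 956γ^2 + 228484 - 225780 = 0, i.e. γ^4 - 956γ^2 + 2704 = 0. So γ is a root of x^4 - 956x^2 + 2704. This polynomial is irreducible over Q: it has no rational root (each ±√213 ± √265 is irrational), and any factorization into two quadratics over Q would force √(56445) ∈ Q (pairing opposite roots) or √213, √265 ∈ Q (other pairings), all impossible. Hence [Q(γ):Q] = 4 = [Q(√213, √265):Q], so Q(γ) = Q(√213, √265).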